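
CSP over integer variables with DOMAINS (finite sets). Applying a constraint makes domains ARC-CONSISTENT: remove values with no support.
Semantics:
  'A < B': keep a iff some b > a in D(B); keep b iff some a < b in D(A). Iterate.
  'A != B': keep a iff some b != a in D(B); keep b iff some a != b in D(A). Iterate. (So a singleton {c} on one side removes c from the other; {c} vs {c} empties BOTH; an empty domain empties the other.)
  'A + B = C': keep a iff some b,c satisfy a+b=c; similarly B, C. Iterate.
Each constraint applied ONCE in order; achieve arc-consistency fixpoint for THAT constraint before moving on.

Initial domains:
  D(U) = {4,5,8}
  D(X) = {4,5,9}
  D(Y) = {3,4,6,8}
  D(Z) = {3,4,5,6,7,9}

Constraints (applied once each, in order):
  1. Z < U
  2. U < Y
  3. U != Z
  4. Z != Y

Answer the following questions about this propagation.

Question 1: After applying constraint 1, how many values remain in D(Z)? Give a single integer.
Constraint 1 (Z < U) on D(Z)={3,4,5,6,7,9} D(U)={4,5,8}: Z {3,4,5,6,7,9}->{3,4,5,6,7}
So after constraint 1: D(Z)={3,4,5,6,7}, size = 5

Answer: 5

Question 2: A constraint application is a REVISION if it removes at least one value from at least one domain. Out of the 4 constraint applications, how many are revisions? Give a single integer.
Constraint 1 (Z < U) on D(Z)={3,4,5,6,7,9} D(U)={4,5,8}: Z {3,4,5,6,7,9}->{3,4,5,6,7} => REVISION
Constraint 2 (U < Y) on D(U)={4,5,8} D(Y)={3,4,6,8}: U {4,5,8}->{4,5}; Y {3,4,6,8}->{6,8} => REVISION
Constraint 3 (U != Z) on D(U)={4,5} D(Z)={3,4,5,6,7}: no change => not a revision
Constraint 4 (Z != Y) on D(Z)={3,4,5,6,7} D(Y)={6,8}: no change => not a revision
Total revisions = 2

Answer: 2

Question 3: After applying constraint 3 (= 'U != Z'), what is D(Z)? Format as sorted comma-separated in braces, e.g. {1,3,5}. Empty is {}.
Constraint 1 (Z < U) on D(Z)={3,4,5,6,7,9} D(U)={4,5,8}: Z {3,4,5,6,7,9}->{3,4,5,6,7}
Constraint 2 (U < Y) on D(U)={4,5,8} D(Y)={3,4,6,8}: U {4,5,8}->{4,5}; Y {3,4,6,8}->{6,8}
Constraint 3 (U != Z) on D(U)={4,5} D(Z)={3,4,5,6,7}: no change
So after constraint 3: D(Z) = {3,4,5,6,7}

Answer: {3,4,5,6,7}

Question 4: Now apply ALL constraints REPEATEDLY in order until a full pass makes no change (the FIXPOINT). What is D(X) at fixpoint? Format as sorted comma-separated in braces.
Answer: {4,5,9}

Derivation:
pass 0 (initial): D(X)={4,5,9}
pass 1: U {4,5,8}->{4,5}; Y {3,4,6,8}->{6,8}; Z {3,4,5,6,7,9}->{3,4,5,6,7}
pass 2: Z {3,4,5,6,7}->{3,4}
pass 3: no change
Fixpoint after 3 passes: D(X) = {4,5,9}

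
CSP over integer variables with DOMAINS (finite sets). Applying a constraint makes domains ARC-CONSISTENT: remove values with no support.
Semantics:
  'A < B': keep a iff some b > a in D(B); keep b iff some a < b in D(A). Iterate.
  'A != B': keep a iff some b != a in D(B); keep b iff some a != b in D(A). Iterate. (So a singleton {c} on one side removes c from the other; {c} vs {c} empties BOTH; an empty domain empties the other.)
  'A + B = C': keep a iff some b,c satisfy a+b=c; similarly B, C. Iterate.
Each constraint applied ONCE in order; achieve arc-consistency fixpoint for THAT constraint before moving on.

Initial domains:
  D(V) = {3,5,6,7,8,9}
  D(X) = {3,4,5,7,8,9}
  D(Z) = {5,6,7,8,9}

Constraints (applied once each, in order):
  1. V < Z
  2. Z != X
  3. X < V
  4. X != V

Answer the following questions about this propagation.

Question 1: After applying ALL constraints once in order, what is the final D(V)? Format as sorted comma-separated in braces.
Answer: {5,6,7,8}

Derivation:
Constraint 1 (V < Z) on D(V)={3,5,6,7,8,9} D(Z)={5,6,7,8,9}: V {3,5,6,7,8,9}->{3,5,6,7,8}
Constraint 2 (Z != X) on D(Z)={5,6,7,8,9} D(X)={3,4,5,7,8,9}: no change
Constraint 3 (X < V) on D(X)={3,4,5,7,8,9} D(V)={3,5,6,7,8}: X {3,4,5,7,8,9}->{3,4,5,7}; V {3,5,6,7,8}->{5,6,7,8}
Constraint 4 (X != V) on D(X)={3,4,5,7} D(V)={5,6,7,8}: no change
So after all 4 constraints: D(V) = {5,6,7,8}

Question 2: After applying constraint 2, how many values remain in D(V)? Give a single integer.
Answer: 5

Derivation:
Constraint 1 (V < Z) on D(V)={3,5,6,7,8,9} D(Z)={5,6,7,8,9}: V {3,5,6,7,8,9}->{3,5,6,7,8}
Constraint 2 (Z != X) on D(Z)={5,6,7,8,9} D(X)={3,4,5,7,8,9}: no change
So after constraint 2: D(V)={3,5,6,7,8}, size = 5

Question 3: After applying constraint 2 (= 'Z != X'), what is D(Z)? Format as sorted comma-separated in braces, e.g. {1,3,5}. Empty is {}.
Answer: {5,6,7,8,9}

Derivation:
Constraint 1 (V < Z) on D(V)={3,5,6,7,8,9} D(Z)={5,6,7,8,9}: V {3,5,6,7,8,9}->{3,5,6,7,8}
Constraint 2 (Z != X) on D(Z)={5,6,7,8,9} D(X)={3,4,5,7,8,9}: no change
So after constraint 2: D(Z) = {5,6,7,8,9}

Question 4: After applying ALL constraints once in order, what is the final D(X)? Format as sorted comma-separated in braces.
Constraint 1 (V < Z) on D(V)={3,5,6,7,8,9} D(Z)={5,6,7,8,9}: V {3,5,6,7,8,9}->{3,5,6,7,8}
Constraint 2 (Z != X) on D(Z)={5,6,7,8,9} D(X)={3,4,5,7,8,9}: no change
Constraint 3 (X < V) on D(X)={3,4,5,7,8,9} D(V)={3,5,6,7,8}: X {3,4,5,7,8,9}->{3,4,5,7}; V {3,5,6,7,8}->{5,6,7,8}
Constraint 4 (X != V) on D(X)={3,4,5,7} D(V)={5,6,7,8}: no change
So after all 4 constraints: D(X) = {3,4,5,7}

Answer: {3,4,5,7}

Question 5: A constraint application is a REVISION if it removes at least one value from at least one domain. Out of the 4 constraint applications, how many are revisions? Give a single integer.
Constraint 1 (V < Z) on D(V)={3,5,6,7,8,9} D(Z)={5,6,7,8,9}: V {3,5,6,7,8,9}->{3,5,6,7,8} => REVISION
Constraint 2 (Z != X) on D(Z)={5,6,7,8,9} D(X)={3,4,5,7,8,9}: no change => not a revision
Constraint 3 (X < V) on D(X)={3,4,5,7,8,9} D(V)={3,5,6,7,8}: X {3,4,5,7,8,9}->{3,4,5,7}; V {3,5,6,7,8}->{5,6,7,8} => REVISION
Constraint 4 (X != V) on D(X)={3,4,5,7} D(V)={5,6,7,8}: no change => not a revision
Total revisions = 2

Answer: 2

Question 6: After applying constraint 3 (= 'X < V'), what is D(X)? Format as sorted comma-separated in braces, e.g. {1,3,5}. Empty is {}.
Constraint 1 (V < Z) on D(V)={3,5,6,7,8,9} D(Z)={5,6,7,8,9}: V {3,5,6,7,8,9}->{3,5,6,7,8}
Constraint 2 (Z != X) on D(Z)={5,6,7,8,9} D(X)={3,4,5,7,8,9}: no change
Constraint 3 (X < V) on D(X)={3,4,5,7,8,9} D(V)={3,5,6,7,8}: X {3,4,5,7,8,9}->{3,4,5,7}; V {3,5,6,7,8}->{5,6,7,8}
So after constraint 3: D(X) = {3,4,5,7}

Answer: {3,4,5,7}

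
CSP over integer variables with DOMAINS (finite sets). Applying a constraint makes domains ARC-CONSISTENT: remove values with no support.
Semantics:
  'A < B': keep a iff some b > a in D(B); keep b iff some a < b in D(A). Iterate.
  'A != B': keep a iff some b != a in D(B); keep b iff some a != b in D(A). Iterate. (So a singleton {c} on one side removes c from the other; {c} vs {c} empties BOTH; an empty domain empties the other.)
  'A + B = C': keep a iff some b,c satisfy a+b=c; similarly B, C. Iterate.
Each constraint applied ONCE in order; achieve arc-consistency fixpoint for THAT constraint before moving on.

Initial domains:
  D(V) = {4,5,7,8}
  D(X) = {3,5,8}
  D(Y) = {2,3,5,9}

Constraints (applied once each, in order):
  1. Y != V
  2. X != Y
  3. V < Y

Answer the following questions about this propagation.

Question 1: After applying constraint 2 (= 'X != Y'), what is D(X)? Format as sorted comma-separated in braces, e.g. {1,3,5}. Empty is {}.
Answer: {3,5,8}

Derivation:
Constraint 1 (Y != V) on D(Y)={2,3,5,9} D(V)={4,5,7,8}: no change
Constraint 2 (X != Y) on D(X)={3,5,8} D(Y)={2,3,5,9}: no change
So after constraint 2: D(X) = {3,5,8}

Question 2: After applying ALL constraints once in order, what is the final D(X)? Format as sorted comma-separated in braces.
Constraint 1 (Y != V) on D(Y)={2,3,5,9} D(V)={4,5,7,8}: no change
Constraint 2 (X != Y) on D(X)={3,5,8} D(Y)={2,3,5,9}: no change
Constraint 3 (V < Y) on D(V)={4,5,7,8} D(Y)={2,3,5,9}: Y {2,3,5,9}->{5,9}
So after all 3 constraints: D(X) = {3,5,8}

Answer: {3,5,8}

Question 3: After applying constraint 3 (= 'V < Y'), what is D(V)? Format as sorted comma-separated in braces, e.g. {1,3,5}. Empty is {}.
Answer: {4,5,7,8}

Derivation:
Constraint 1 (Y != V) on D(Y)={2,3,5,9} D(V)={4,5,7,8}: no change
Constraint 2 (X != Y) on D(X)={3,5,8} D(Y)={2,3,5,9}: no change
Constraint 3 (V < Y) on D(V)={4,5,7,8} D(Y)={2,3,5,9}: Y {2,3,5,9}->{5,9}
So after constraint 3: D(V) = {4,5,7,8}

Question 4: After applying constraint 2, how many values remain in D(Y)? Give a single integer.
Constraint 1 (Y != V) on D(Y)={2,3,5,9} D(V)={4,5,7,8}: no change
Constraint 2 (X != Y) on D(X)={3,5,8} D(Y)={2,3,5,9}: no change
So after constraint 2: D(Y)={2,3,5,9}, size = 4

Answer: 4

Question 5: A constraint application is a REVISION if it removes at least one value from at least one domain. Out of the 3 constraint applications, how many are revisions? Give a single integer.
Answer: 1

Derivation:
Constraint 1 (Y != V) on D(Y)={2,3,5,9} D(V)={4,5,7,8}: no change => not a revision
Constraint 2 (X != Y) on D(X)={3,5,8} D(Y)={2,3,5,9}: no change => not a revision
Constraint 3 (V < Y) on D(V)={4,5,7,8} D(Y)={2,3,5,9}: Y {2,3,5,9}->{5,9} => REVISION
Total revisions = 1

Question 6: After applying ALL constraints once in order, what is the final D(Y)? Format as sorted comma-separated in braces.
Answer: {5,9}

Derivation:
Constraint 1 (Y != V) on D(Y)={2,3,5,9} D(V)={4,5,7,8}: no change
Constraint 2 (X != Y) on D(X)={3,5,8} D(Y)={2,3,5,9}: no change
Constraint 3 (V < Y) on D(V)={4,5,7,8} D(Y)={2,3,5,9}: Y {2,3,5,9}->{5,9}
So after all 3 constraints: D(Y) = {5,9}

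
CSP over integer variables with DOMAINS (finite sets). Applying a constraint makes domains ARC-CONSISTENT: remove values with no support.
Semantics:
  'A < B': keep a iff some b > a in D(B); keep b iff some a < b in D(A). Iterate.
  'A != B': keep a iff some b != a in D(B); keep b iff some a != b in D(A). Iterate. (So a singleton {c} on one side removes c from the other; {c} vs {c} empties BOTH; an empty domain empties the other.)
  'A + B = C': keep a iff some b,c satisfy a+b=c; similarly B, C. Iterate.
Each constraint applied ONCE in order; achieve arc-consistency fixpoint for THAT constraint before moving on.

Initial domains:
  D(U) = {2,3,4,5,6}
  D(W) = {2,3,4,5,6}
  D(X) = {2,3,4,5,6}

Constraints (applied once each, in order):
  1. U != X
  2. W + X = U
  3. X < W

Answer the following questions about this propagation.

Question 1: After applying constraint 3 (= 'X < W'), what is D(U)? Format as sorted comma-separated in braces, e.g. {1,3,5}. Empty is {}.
Answer: {4,5,6}

Derivation:
Constraint 1 (U != X) on D(U)={2,3,4,5,6} D(X)={2,3,4,5,6}: no change
Constraint 2 (W + X = U) on D(W)={2,3,4,5,6} D(X)={2,3,4,5,6} D(U)={2,3,4,5,6}: W {2,3,4,5,6}->{2,3,4}; X {2,3,4,5,6}->{2,3,4}; U {2,3,4,5,6}->{4,5,6}
Constraint 3 (X < W) on D(X)={2,3,4} D(W)={2,3,4}: X {2,3,4}->{2,3}; W {2,3,4}->{3,4}
So after constraint 3: D(U) = {4,5,6}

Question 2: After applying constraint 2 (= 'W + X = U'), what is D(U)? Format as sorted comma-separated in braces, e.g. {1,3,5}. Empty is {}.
Constraint 1 (U != X) on D(U)={2,3,4,5,6} D(X)={2,3,4,5,6}: no change
Constraint 2 (W + X = U) on D(W)={2,3,4,5,6} D(X)={2,3,4,5,6} D(U)={2,3,4,5,6}: W {2,3,4,5,6}->{2,3,4}; X {2,3,4,5,6}->{2,3,4}; U {2,3,4,5,6}->{4,5,6}
So after constraint 2: D(U) = {4,5,6}

Answer: {4,5,6}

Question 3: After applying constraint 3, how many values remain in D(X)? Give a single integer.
Answer: 2

Derivation:
Constraint 1 (U != X) on D(U)={2,3,4,5,6} D(X)={2,3,4,5,6}: no change
Constraint 2 (W + X = U) on D(W)={2,3,4,5,6} D(X)={2,3,4,5,6} D(U)={2,3,4,5,6}: W {2,3,4,5,6}->{2,3,4}; X {2,3,4,5,6}->{2,3,4}; U {2,3,4,5,6}->{4,5,6}
Constraint 3 (X < W) on D(X)={2,3,4} D(W)={2,3,4}: X {2,3,4}->{2,3}; W {2,3,4}->{3,4}
So after constraint 3: D(X)={2,3}, size = 2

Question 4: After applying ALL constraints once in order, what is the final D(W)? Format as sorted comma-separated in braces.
Answer: {3,4}

Derivation:
Constraint 1 (U != X) on D(U)={2,3,4,5,6} D(X)={2,3,4,5,6}: no change
Constraint 2 (W + X = U) on D(W)={2,3,4,5,6} D(X)={2,3,4,5,6} D(U)={2,3,4,5,6}: W {2,3,4,5,6}->{2,3,4}; X {2,3,4,5,6}->{2,3,4}; U {2,3,4,5,6}->{4,5,6}
Constraint 3 (X < W) on D(X)={2,3,4} D(W)={2,3,4}: X {2,3,4}->{2,3}; W {2,3,4}->{3,4}
So after all 3 constraints: D(W) = {3,4}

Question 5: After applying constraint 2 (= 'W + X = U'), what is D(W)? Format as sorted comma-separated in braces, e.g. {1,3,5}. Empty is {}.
Constraint 1 (U != X) on D(U)={2,3,4,5,6} D(X)={2,3,4,5,6}: no change
Constraint 2 (W + X = U) on D(W)={2,3,4,5,6} D(X)={2,3,4,5,6} D(U)={2,3,4,5,6}: W {2,3,4,5,6}->{2,3,4}; X {2,3,4,5,6}->{2,3,4}; U {2,3,4,5,6}->{4,5,6}
So after constraint 2: D(W) = {2,3,4}

Answer: {2,3,4}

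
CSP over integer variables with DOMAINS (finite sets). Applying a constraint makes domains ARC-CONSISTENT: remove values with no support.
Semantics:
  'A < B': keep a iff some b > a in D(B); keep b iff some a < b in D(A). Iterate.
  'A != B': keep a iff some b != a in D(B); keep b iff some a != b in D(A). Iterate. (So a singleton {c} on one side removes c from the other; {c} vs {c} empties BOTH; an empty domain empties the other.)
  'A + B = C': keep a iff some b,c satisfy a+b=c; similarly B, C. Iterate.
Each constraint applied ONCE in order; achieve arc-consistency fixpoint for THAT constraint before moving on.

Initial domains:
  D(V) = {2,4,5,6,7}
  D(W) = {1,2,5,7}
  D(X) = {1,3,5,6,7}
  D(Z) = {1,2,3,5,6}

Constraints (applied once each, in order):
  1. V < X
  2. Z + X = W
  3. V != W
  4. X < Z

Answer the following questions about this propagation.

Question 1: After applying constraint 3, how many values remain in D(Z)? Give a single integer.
Answer: 2

Derivation:
Constraint 1 (V < X) on D(V)={2,4,5,6,7} D(X)={1,3,5,6,7}: V {2,4,5,6,7}->{2,4,5,6}; X {1,3,5,6,7}->{3,5,6,7}
Constraint 2 (Z + X = W) on D(Z)={1,2,3,5,6} D(X)={3,5,6,7} D(W)={1,2,5,7}: Z {1,2,3,5,6}->{1,2}; X {3,5,6,7}->{3,5,6}; W {1,2,5,7}->{5,7}
Constraint 3 (V != W) on D(V)={2,4,5,6} D(W)={5,7}: no change
So after constraint 3: D(Z)={1,2}, size = 2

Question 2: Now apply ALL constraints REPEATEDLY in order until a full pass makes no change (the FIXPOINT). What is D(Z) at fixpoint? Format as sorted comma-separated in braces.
Answer: {}

Derivation:
pass 0 (initial): D(Z)={1,2,3,5,6}
pass 1: V {2,4,5,6,7}->{2,4,5,6}; W {1,2,5,7}->{5,7}; X {1,3,5,6,7}->{}; Z {1,2,3,5,6}->{}
pass 2: V {2,4,5,6}->{}; W {5,7}->{}
pass 3: no change
Fixpoint after 3 passes: D(Z) = {}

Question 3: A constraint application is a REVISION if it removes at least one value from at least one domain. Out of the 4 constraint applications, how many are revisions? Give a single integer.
Answer: 3

Derivation:
Constraint 1 (V < X) on D(V)={2,4,5,6,7} D(X)={1,3,5,6,7}: V {2,4,5,6,7}->{2,4,5,6}; X {1,3,5,6,7}->{3,5,6,7} => REVISION
Constraint 2 (Z + X = W) on D(Z)={1,2,3,5,6} D(X)={3,5,6,7} D(W)={1,2,5,7}: Z {1,2,3,5,6}->{1,2}; X {3,5,6,7}->{3,5,6}; W {1,2,5,7}->{5,7} => REVISION
Constraint 3 (V != W) on D(V)={2,4,5,6} D(W)={5,7}: no change => not a revision
Constraint 4 (X < Z) on D(X)={3,5,6} D(Z)={1,2}: X {3,5,6}->{}; Z {1,2}->{} => REVISION
Total revisions = 3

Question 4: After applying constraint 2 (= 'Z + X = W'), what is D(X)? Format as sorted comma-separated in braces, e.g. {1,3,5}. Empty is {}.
Constraint 1 (V < X) on D(V)={2,4,5,6,7} D(X)={1,3,5,6,7}: V {2,4,5,6,7}->{2,4,5,6}; X {1,3,5,6,7}->{3,5,6,7}
Constraint 2 (Z + X = W) on D(Z)={1,2,3,5,6} D(X)={3,5,6,7} D(W)={1,2,5,7}: Z {1,2,3,5,6}->{1,2}; X {3,5,6,7}->{3,5,6}; W {1,2,5,7}->{5,7}
So after constraint 2: D(X) = {3,5,6}

Answer: {3,5,6}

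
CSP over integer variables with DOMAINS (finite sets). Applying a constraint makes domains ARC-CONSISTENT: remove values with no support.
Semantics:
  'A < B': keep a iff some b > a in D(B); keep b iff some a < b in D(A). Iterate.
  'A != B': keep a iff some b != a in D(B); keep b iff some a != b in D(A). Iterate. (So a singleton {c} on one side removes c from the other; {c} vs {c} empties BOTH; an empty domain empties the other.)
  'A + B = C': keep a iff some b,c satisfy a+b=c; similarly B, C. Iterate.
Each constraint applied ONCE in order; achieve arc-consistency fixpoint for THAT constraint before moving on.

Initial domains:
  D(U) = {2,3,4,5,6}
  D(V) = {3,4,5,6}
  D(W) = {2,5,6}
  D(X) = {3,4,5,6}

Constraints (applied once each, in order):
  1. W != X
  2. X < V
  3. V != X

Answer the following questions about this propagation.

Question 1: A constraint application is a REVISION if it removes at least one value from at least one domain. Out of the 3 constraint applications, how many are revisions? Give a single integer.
Answer: 1

Derivation:
Constraint 1 (W != X) on D(W)={2,5,6} D(X)={3,4,5,6}: no change => not a revision
Constraint 2 (X < V) on D(X)={3,4,5,6} D(V)={3,4,5,6}: X {3,4,5,6}->{3,4,5}; V {3,4,5,6}->{4,5,6} => REVISION
Constraint 3 (V != X) on D(V)={4,5,6} D(X)={3,4,5}: no change => not a revision
Total revisions = 1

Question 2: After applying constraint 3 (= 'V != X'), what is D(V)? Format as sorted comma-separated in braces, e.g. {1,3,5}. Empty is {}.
Constraint 1 (W != X) on D(W)={2,5,6} D(X)={3,4,5,6}: no change
Constraint 2 (X < V) on D(X)={3,4,5,6} D(V)={3,4,5,6}: X {3,4,5,6}->{3,4,5}; V {3,4,5,6}->{4,5,6}
Constraint 3 (V != X) on D(V)={4,5,6} D(X)={3,4,5}: no change
So after constraint 3: D(V) = {4,5,6}

Answer: {4,5,6}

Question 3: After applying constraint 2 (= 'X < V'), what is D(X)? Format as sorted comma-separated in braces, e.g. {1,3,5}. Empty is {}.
Constraint 1 (W != X) on D(W)={2,5,6} D(X)={3,4,5,6}: no change
Constraint 2 (X < V) on D(X)={3,4,5,6} D(V)={3,4,5,6}: X {3,4,5,6}->{3,4,5}; V {3,4,5,6}->{4,5,6}
So after constraint 2: D(X) = {3,4,5}

Answer: {3,4,5}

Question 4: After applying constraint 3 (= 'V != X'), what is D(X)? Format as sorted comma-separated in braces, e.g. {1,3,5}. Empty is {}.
Answer: {3,4,5}

Derivation:
Constraint 1 (W != X) on D(W)={2,5,6} D(X)={3,4,5,6}: no change
Constraint 2 (X < V) on D(X)={3,4,5,6} D(V)={3,4,5,6}: X {3,4,5,6}->{3,4,5}; V {3,4,5,6}->{4,5,6}
Constraint 3 (V != X) on D(V)={4,5,6} D(X)={3,4,5}: no change
So after constraint 3: D(X) = {3,4,5}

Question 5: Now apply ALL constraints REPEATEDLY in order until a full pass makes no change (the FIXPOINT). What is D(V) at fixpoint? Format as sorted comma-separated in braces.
pass 0 (initial): D(V)={3,4,5,6}
pass 1: V {3,4,5,6}->{4,5,6}; X {3,4,5,6}->{3,4,5}
pass 2: no change
Fixpoint after 2 passes: D(V) = {4,5,6}

Answer: {4,5,6}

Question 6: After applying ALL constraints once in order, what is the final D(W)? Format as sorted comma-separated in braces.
Constraint 1 (W != X) on D(W)={2,5,6} D(X)={3,4,5,6}: no change
Constraint 2 (X < V) on D(X)={3,4,5,6} D(V)={3,4,5,6}: X {3,4,5,6}->{3,4,5}; V {3,4,5,6}->{4,5,6}
Constraint 3 (V != X) on D(V)={4,5,6} D(X)={3,4,5}: no change
So after all 3 constraints: D(W) = {2,5,6}

Answer: {2,5,6}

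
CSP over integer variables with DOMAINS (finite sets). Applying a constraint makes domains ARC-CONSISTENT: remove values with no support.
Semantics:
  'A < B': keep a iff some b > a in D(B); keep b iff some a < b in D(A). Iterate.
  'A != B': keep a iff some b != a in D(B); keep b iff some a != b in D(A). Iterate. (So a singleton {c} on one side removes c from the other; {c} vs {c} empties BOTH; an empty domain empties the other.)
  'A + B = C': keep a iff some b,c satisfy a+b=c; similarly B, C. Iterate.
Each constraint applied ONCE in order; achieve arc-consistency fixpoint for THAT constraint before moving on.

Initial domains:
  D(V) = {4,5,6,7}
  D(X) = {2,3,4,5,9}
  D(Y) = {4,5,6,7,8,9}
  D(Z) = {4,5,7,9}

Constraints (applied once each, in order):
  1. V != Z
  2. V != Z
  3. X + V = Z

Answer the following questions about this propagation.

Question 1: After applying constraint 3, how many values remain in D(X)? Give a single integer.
Constraint 1 (V != Z) on D(V)={4,5,6,7} D(Z)={4,5,7,9}: no change
Constraint 2 (V != Z) on D(V)={4,5,6,7} D(Z)={4,5,7,9}: no change
Constraint 3 (X + V = Z) on D(X)={2,3,4,5,9} D(V)={4,5,6,7} D(Z)={4,5,7,9}: X {2,3,4,5,9}->{2,3,4,5}; Z {4,5,7,9}->{7,9}
So after constraint 3: D(X)={2,3,4,5}, size = 4

Answer: 4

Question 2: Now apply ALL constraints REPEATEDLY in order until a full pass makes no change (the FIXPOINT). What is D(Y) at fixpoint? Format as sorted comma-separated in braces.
Answer: {4,5,6,7,8,9}

Derivation:
pass 0 (initial): D(Y)={4,5,6,7,8,9}
pass 1: X {2,3,4,5,9}->{2,3,4,5}; Z {4,5,7,9}->{7,9}
pass 2: no change
Fixpoint after 2 passes: D(Y) = {4,5,6,7,8,9}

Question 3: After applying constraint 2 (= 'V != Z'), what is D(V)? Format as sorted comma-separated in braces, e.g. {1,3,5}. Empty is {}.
Answer: {4,5,6,7}

Derivation:
Constraint 1 (V != Z) on D(V)={4,5,6,7} D(Z)={4,5,7,9}: no change
Constraint 2 (V != Z) on D(V)={4,5,6,7} D(Z)={4,5,7,9}: no change
So after constraint 2: D(V) = {4,5,6,7}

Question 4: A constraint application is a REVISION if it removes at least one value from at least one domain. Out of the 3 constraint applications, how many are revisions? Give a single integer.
Constraint 1 (V != Z) on D(V)={4,5,6,7} D(Z)={4,5,7,9}: no change => not a revision
Constraint 2 (V != Z) on D(V)={4,5,6,7} D(Z)={4,5,7,9}: no change => not a revision
Constraint 3 (X + V = Z) on D(X)={2,3,4,5,9} D(V)={4,5,6,7} D(Z)={4,5,7,9}: X {2,3,4,5,9}->{2,3,4,5}; Z {4,5,7,9}->{7,9} => REVISION
Total revisions = 1

Answer: 1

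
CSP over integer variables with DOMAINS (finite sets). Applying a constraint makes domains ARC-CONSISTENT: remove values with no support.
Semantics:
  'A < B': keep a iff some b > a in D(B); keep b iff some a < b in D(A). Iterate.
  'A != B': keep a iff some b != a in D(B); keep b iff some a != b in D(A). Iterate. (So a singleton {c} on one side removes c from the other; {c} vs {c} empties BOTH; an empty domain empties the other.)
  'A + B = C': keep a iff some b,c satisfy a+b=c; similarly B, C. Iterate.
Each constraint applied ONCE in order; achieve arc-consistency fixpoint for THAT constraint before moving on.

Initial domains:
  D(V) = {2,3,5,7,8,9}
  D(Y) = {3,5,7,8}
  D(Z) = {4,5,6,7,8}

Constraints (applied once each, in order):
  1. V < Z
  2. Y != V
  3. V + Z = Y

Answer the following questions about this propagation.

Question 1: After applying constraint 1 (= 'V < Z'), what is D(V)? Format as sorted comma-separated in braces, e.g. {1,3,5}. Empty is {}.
Constraint 1 (V < Z) on D(V)={2,3,5,7,8,9} D(Z)={4,5,6,7,8}: V {2,3,5,7,8,9}->{2,3,5,7}
So after constraint 1: D(V) = {2,3,5,7}

Answer: {2,3,5,7}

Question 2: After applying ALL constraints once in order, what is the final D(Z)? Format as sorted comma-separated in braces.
Answer: {4,5,6}

Derivation:
Constraint 1 (V < Z) on D(V)={2,3,5,7,8,9} D(Z)={4,5,6,7,8}: V {2,3,5,7,8,9}->{2,3,5,7}
Constraint 2 (Y != V) on D(Y)={3,5,7,8} D(V)={2,3,5,7}: no change
Constraint 3 (V + Z = Y) on D(V)={2,3,5,7} D(Z)={4,5,6,7,8} D(Y)={3,5,7,8}: V {2,3,5,7}->{2,3}; Z {4,5,6,7,8}->{4,5,6}; Y {3,5,7,8}->{7,8}
So after all 3 constraints: D(Z) = {4,5,6}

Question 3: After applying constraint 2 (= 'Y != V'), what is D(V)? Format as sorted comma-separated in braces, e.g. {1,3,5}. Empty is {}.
Constraint 1 (V < Z) on D(V)={2,3,5,7,8,9} D(Z)={4,5,6,7,8}: V {2,3,5,7,8,9}->{2,3,5,7}
Constraint 2 (Y != V) on D(Y)={3,5,7,8} D(V)={2,3,5,7}: no change
So after constraint 2: D(V) = {2,3,5,7}

Answer: {2,3,5,7}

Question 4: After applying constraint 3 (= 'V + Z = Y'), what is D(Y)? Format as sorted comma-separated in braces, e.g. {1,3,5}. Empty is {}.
Answer: {7,8}

Derivation:
Constraint 1 (V < Z) on D(V)={2,3,5,7,8,9} D(Z)={4,5,6,7,8}: V {2,3,5,7,8,9}->{2,3,5,7}
Constraint 2 (Y != V) on D(Y)={3,5,7,8} D(V)={2,3,5,7}: no change
Constraint 3 (V + Z = Y) on D(V)={2,3,5,7} D(Z)={4,5,6,7,8} D(Y)={3,5,7,8}: V {2,3,5,7}->{2,3}; Z {4,5,6,7,8}->{4,5,6}; Y {3,5,7,8}->{7,8}
So after constraint 3: D(Y) = {7,8}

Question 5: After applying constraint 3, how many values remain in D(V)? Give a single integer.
Answer: 2

Derivation:
Constraint 1 (V < Z) on D(V)={2,3,5,7,8,9} D(Z)={4,5,6,7,8}: V {2,3,5,7,8,9}->{2,3,5,7}
Constraint 2 (Y != V) on D(Y)={3,5,7,8} D(V)={2,3,5,7}: no change
Constraint 3 (V + Z = Y) on D(V)={2,3,5,7} D(Z)={4,5,6,7,8} D(Y)={3,5,7,8}: V {2,3,5,7}->{2,3}; Z {4,5,6,7,8}->{4,5,6}; Y {3,5,7,8}->{7,8}
So after constraint 3: D(V)={2,3}, size = 2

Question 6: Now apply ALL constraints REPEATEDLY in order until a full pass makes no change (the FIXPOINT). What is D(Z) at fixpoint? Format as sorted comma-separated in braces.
Answer: {4,5,6}

Derivation:
pass 0 (initial): D(Z)={4,5,6,7,8}
pass 1: V {2,3,5,7,8,9}->{2,3}; Y {3,5,7,8}->{7,8}; Z {4,5,6,7,8}->{4,5,6}
pass 2: no change
Fixpoint after 2 passes: D(Z) = {4,5,6}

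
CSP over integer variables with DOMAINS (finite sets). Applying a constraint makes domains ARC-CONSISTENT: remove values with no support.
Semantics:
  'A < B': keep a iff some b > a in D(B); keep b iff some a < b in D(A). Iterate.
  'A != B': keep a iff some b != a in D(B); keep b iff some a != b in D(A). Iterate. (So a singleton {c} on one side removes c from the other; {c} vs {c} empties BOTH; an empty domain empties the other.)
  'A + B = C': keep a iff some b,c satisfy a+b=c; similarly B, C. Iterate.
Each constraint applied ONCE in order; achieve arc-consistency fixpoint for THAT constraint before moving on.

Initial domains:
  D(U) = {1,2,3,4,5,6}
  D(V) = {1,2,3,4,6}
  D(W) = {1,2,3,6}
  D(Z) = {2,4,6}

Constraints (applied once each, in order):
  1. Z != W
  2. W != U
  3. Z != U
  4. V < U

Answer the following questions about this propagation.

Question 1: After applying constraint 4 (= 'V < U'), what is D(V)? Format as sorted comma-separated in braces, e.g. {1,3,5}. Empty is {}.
Answer: {1,2,3,4}

Derivation:
Constraint 1 (Z != W) on D(Z)={2,4,6} D(W)={1,2,3,6}: no change
Constraint 2 (W != U) on D(W)={1,2,3,6} D(U)={1,2,3,4,5,6}: no change
Constraint 3 (Z != U) on D(Z)={2,4,6} D(U)={1,2,3,4,5,6}: no change
Constraint 4 (V < U) on D(V)={1,2,3,4,6} D(U)={1,2,3,4,5,6}: V {1,2,3,4,6}->{1,2,3,4}; U {1,2,3,4,5,6}->{2,3,4,5,6}
So after constraint 4: D(V) = {1,2,3,4}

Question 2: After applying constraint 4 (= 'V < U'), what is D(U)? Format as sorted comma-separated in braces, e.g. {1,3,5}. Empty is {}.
Answer: {2,3,4,5,6}

Derivation:
Constraint 1 (Z != W) on D(Z)={2,4,6} D(W)={1,2,3,6}: no change
Constraint 2 (W != U) on D(W)={1,2,3,6} D(U)={1,2,3,4,5,6}: no change
Constraint 3 (Z != U) on D(Z)={2,4,6} D(U)={1,2,3,4,5,6}: no change
Constraint 4 (V < U) on D(V)={1,2,3,4,6} D(U)={1,2,3,4,5,6}: V {1,2,3,4,6}->{1,2,3,4}; U {1,2,3,4,5,6}->{2,3,4,5,6}
So after constraint 4: D(U) = {2,3,4,5,6}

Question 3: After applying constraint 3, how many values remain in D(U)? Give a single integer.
Constraint 1 (Z != W) on D(Z)={2,4,6} D(W)={1,2,3,6}: no change
Constraint 2 (W != U) on D(W)={1,2,3,6} D(U)={1,2,3,4,5,6}: no change
Constraint 3 (Z != U) on D(Z)={2,4,6} D(U)={1,2,3,4,5,6}: no change
So after constraint 3: D(U)={1,2,3,4,5,6}, size = 6

Answer: 6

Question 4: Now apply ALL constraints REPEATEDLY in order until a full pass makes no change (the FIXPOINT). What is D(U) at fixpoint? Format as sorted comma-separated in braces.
pass 0 (initial): D(U)={1,2,3,4,5,6}
pass 1: U {1,2,3,4,5,6}->{2,3,4,5,6}; V {1,2,3,4,6}->{1,2,3,4}
pass 2: no change
Fixpoint after 2 passes: D(U) = {2,3,4,5,6}

Answer: {2,3,4,5,6}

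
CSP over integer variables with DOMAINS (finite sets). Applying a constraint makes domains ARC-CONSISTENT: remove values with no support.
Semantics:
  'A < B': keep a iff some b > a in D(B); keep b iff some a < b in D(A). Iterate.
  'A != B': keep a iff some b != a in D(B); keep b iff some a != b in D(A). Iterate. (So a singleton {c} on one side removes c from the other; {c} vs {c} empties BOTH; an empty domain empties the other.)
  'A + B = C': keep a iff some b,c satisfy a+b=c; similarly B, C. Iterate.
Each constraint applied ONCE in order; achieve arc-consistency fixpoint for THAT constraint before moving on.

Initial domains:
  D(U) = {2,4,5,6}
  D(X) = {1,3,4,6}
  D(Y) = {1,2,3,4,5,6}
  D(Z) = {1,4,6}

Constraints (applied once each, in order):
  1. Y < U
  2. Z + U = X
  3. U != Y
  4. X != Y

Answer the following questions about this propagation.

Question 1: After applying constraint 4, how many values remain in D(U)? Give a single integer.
Constraint 1 (Y < U) on D(Y)={1,2,3,4,5,6} D(U)={2,4,5,6}: Y {1,2,3,4,5,6}->{1,2,3,4,5}
Constraint 2 (Z + U = X) on D(Z)={1,4,6} D(U)={2,4,5,6} D(X)={1,3,4,6}: Z {1,4,6}->{1,4}; U {2,4,5,6}->{2,5}; X {1,3,4,6}->{3,6}
Constraint 3 (U != Y) on D(U)={2,5} D(Y)={1,2,3,4,5}: no change
Constraint 4 (X != Y) on D(X)={3,6} D(Y)={1,2,3,4,5}: no change
So after constraint 4: D(U)={2,5}, size = 2

Answer: 2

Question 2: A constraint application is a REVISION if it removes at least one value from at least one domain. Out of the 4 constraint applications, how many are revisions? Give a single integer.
Constraint 1 (Y < U) on D(Y)={1,2,3,4,5,6} D(U)={2,4,5,6}: Y {1,2,3,4,5,6}->{1,2,3,4,5} => REVISION
Constraint 2 (Z + U = X) on D(Z)={1,4,6} D(U)={2,4,5,6} D(X)={1,3,4,6}: Z {1,4,6}->{1,4}; U {2,4,5,6}->{2,5}; X {1,3,4,6}->{3,6} => REVISION
Constraint 3 (U != Y) on D(U)={2,5} D(Y)={1,2,3,4,5}: no change => not a revision
Constraint 4 (X != Y) on D(X)={3,6} D(Y)={1,2,3,4,5}: no change => not a revision
Total revisions = 2

Answer: 2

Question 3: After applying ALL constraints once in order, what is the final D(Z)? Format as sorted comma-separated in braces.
Constraint 1 (Y < U) on D(Y)={1,2,3,4,5,6} D(U)={2,4,5,6}: Y {1,2,3,4,5,6}->{1,2,3,4,5}
Constraint 2 (Z + U = X) on D(Z)={1,4,6} D(U)={2,4,5,6} D(X)={1,3,4,6}: Z {1,4,6}->{1,4}; U {2,4,5,6}->{2,5}; X {1,3,4,6}->{3,6}
Constraint 3 (U != Y) on D(U)={2,5} D(Y)={1,2,3,4,5}: no change
Constraint 4 (X != Y) on D(X)={3,6} D(Y)={1,2,3,4,5}: no change
So after all 4 constraints: D(Z) = {1,4}

Answer: {1,4}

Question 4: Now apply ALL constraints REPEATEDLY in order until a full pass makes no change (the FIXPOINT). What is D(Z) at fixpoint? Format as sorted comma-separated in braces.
Answer: {1,4}

Derivation:
pass 0 (initial): D(Z)={1,4,6}
pass 1: U {2,4,5,6}->{2,5}; X {1,3,4,6}->{3,6}; Y {1,2,3,4,5,6}->{1,2,3,4,5}; Z {1,4,6}->{1,4}
pass 2: Y {1,2,3,4,5}->{1,2,3,4}
pass 3: no change
Fixpoint after 3 passes: D(Z) = {1,4}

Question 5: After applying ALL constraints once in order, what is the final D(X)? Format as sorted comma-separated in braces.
Constraint 1 (Y < U) on D(Y)={1,2,3,4,5,6} D(U)={2,4,5,6}: Y {1,2,3,4,5,6}->{1,2,3,4,5}
Constraint 2 (Z + U = X) on D(Z)={1,4,6} D(U)={2,4,5,6} D(X)={1,3,4,6}: Z {1,4,6}->{1,4}; U {2,4,5,6}->{2,5}; X {1,3,4,6}->{3,6}
Constraint 3 (U != Y) on D(U)={2,5} D(Y)={1,2,3,4,5}: no change
Constraint 4 (X != Y) on D(X)={3,6} D(Y)={1,2,3,4,5}: no change
So after all 4 constraints: D(X) = {3,6}

Answer: {3,6}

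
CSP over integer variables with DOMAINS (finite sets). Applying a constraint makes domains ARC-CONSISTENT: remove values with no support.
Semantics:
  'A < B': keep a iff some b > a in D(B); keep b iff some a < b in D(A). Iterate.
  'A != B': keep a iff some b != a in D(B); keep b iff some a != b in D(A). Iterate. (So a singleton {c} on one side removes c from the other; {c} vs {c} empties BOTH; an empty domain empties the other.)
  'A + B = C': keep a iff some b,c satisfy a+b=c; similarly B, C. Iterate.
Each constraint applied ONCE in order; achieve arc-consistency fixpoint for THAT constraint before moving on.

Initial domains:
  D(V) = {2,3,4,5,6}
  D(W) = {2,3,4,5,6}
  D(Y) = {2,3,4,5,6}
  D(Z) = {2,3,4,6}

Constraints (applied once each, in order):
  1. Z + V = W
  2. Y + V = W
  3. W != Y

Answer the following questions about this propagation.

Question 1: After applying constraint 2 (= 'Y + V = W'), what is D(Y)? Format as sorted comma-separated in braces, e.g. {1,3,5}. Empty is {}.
Constraint 1 (Z + V = W) on D(Z)={2,3,4,6} D(V)={2,3,4,5,6} D(W)={2,3,4,5,6}: Z {2,3,4,6}->{2,3,4}; V {2,3,4,5,6}->{2,3,4}; W {2,3,4,5,6}->{4,5,6}
Constraint 2 (Y + V = W) on D(Y)={2,3,4,5,6} D(V)={2,3,4} D(W)={4,5,6}: Y {2,3,4,5,6}->{2,3,4}
So after constraint 2: D(Y) = {2,3,4}

Answer: {2,3,4}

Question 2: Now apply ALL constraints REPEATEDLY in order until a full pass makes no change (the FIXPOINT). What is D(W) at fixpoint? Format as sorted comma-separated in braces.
Answer: {4,5,6}

Derivation:
pass 0 (initial): D(W)={2,3,4,5,6}
pass 1: V {2,3,4,5,6}->{2,3,4}; W {2,3,4,5,6}->{4,5,6}; Y {2,3,4,5,6}->{2,3,4}; Z {2,3,4,6}->{2,3,4}
pass 2: no change
Fixpoint after 2 passes: D(W) = {4,5,6}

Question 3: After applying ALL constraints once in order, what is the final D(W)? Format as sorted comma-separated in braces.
Constraint 1 (Z + V = W) on D(Z)={2,3,4,6} D(V)={2,3,4,5,6} D(W)={2,3,4,5,6}: Z {2,3,4,6}->{2,3,4}; V {2,3,4,5,6}->{2,3,4}; W {2,3,4,5,6}->{4,5,6}
Constraint 2 (Y + V = W) on D(Y)={2,3,4,5,6} D(V)={2,3,4} D(W)={4,5,6}: Y {2,3,4,5,6}->{2,3,4}
Constraint 3 (W != Y) on D(W)={4,5,6} D(Y)={2,3,4}: no change
So after all 3 constraints: D(W) = {4,5,6}

Answer: {4,5,6}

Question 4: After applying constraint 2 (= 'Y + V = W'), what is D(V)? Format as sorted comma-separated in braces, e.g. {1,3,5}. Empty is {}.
Constraint 1 (Z + V = W) on D(Z)={2,3,4,6} D(V)={2,3,4,5,6} D(W)={2,3,4,5,6}: Z {2,3,4,6}->{2,3,4}; V {2,3,4,5,6}->{2,3,4}; W {2,3,4,5,6}->{4,5,6}
Constraint 2 (Y + V = W) on D(Y)={2,3,4,5,6} D(V)={2,3,4} D(W)={4,5,6}: Y {2,3,4,5,6}->{2,3,4}
So after constraint 2: D(V) = {2,3,4}

Answer: {2,3,4}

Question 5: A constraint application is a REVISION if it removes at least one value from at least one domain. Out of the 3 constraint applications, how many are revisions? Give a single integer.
Constraint 1 (Z + V = W) on D(Z)={2,3,4,6} D(V)={2,3,4,5,6} D(W)={2,3,4,5,6}: Z {2,3,4,6}->{2,3,4}; V {2,3,4,5,6}->{2,3,4}; W {2,3,4,5,6}->{4,5,6} => REVISION
Constraint 2 (Y + V = W) on D(Y)={2,3,4,5,6} D(V)={2,3,4} D(W)={4,5,6}: Y {2,3,4,5,6}->{2,3,4} => REVISION
Constraint 3 (W != Y) on D(W)={4,5,6} D(Y)={2,3,4}: no change => not a revision
Total revisions = 2

Answer: 2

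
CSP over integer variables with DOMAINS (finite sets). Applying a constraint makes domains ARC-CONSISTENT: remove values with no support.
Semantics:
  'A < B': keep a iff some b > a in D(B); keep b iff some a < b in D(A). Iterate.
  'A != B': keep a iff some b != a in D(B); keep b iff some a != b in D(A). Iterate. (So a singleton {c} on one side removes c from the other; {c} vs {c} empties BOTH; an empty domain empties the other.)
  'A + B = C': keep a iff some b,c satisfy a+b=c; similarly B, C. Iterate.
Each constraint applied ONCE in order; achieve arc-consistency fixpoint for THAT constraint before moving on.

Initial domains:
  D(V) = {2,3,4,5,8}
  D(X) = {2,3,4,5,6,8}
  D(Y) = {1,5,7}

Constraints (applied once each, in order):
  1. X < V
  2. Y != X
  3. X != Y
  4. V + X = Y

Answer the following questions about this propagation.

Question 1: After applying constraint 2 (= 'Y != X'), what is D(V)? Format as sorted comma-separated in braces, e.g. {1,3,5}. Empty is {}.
Answer: {3,4,5,8}

Derivation:
Constraint 1 (X < V) on D(X)={2,3,4,5,6,8} D(V)={2,3,4,5,8}: X {2,3,4,5,6,8}->{2,3,4,5,6}; V {2,3,4,5,8}->{3,4,5,8}
Constraint 2 (Y != X) on D(Y)={1,5,7} D(X)={2,3,4,5,6}: no change
So after constraint 2: D(V) = {3,4,5,8}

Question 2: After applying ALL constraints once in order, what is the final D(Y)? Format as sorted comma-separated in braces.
Constraint 1 (X < V) on D(X)={2,3,4,5,6,8} D(V)={2,3,4,5,8}: X {2,3,4,5,6,8}->{2,3,4,5,6}; V {2,3,4,5,8}->{3,4,5,8}
Constraint 2 (Y != X) on D(Y)={1,5,7} D(X)={2,3,4,5,6}: no change
Constraint 3 (X != Y) on D(X)={2,3,4,5,6} D(Y)={1,5,7}: no change
Constraint 4 (V + X = Y) on D(V)={3,4,5,8} D(X)={2,3,4,5,6} D(Y)={1,5,7}: V {3,4,5,8}->{3,4,5}; X {2,3,4,5,6}->{2,3,4}; Y {1,5,7}->{5,7}
So after all 4 constraints: D(Y) = {5,7}

Answer: {5,7}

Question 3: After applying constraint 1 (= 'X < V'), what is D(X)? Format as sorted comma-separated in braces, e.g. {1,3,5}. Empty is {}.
Constraint 1 (X < V) on D(X)={2,3,4,5,6,8} D(V)={2,3,4,5,8}: X {2,3,4,5,6,8}->{2,3,4,5,6}; V {2,3,4,5,8}->{3,4,5,8}
So after constraint 1: D(X) = {2,3,4,5,6}

Answer: {2,3,4,5,6}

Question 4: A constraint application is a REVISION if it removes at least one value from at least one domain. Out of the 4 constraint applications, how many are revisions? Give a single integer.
Constraint 1 (X < V) on D(X)={2,3,4,5,6,8} D(V)={2,3,4,5,8}: X {2,3,4,5,6,8}->{2,3,4,5,6}; V {2,3,4,5,8}->{3,4,5,8} => REVISION
Constraint 2 (Y != X) on D(Y)={1,5,7} D(X)={2,3,4,5,6}: no change => not a revision
Constraint 3 (X != Y) on D(X)={2,3,4,5,6} D(Y)={1,5,7}: no change => not a revision
Constraint 4 (V + X = Y) on D(V)={3,4,5,8} D(X)={2,3,4,5,6} D(Y)={1,5,7}: V {3,4,5,8}->{3,4,5}; X {2,3,4,5,6}->{2,3,4}; Y {1,5,7}->{5,7} => REVISION
Total revisions = 2

Answer: 2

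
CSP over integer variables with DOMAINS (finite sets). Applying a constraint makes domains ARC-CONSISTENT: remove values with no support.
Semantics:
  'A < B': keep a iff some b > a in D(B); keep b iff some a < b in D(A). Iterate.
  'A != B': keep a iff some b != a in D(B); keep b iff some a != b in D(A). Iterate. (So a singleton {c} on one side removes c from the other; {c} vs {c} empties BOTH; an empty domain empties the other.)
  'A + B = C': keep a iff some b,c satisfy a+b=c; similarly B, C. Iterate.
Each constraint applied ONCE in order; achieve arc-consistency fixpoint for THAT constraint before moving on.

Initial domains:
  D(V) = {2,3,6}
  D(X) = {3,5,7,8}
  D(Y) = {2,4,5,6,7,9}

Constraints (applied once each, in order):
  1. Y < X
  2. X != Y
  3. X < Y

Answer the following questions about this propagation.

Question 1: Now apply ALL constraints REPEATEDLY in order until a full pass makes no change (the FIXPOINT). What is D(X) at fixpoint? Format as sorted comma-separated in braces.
pass 0 (initial): D(X)={3,5,7,8}
pass 1: X {3,5,7,8}->{3,5}; Y {2,4,5,6,7,9}->{4,5,6,7}
pass 2: X {3,5}->{}; Y {4,5,6,7}->{}
pass 3: no change
Fixpoint after 3 passes: D(X) = {}

Answer: {}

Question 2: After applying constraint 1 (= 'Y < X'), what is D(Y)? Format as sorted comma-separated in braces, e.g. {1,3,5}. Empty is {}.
Answer: {2,4,5,6,7}

Derivation:
Constraint 1 (Y < X) on D(Y)={2,4,5,6,7,9} D(X)={3,5,7,8}: Y {2,4,5,6,7,9}->{2,4,5,6,7}
So after constraint 1: D(Y) = {2,4,5,6,7}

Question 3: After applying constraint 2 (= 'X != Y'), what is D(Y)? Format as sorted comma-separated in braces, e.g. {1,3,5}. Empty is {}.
Constraint 1 (Y < X) on D(Y)={2,4,5,6,7,9} D(X)={3,5,7,8}: Y {2,4,5,6,7,9}->{2,4,5,6,7}
Constraint 2 (X != Y) on D(X)={3,5,7,8} D(Y)={2,4,5,6,7}: no change
So after constraint 2: D(Y) = {2,4,5,6,7}

Answer: {2,4,5,6,7}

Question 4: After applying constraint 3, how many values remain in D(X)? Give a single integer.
Answer: 2

Derivation:
Constraint 1 (Y < X) on D(Y)={2,4,5,6,7,9} D(X)={3,5,7,8}: Y {2,4,5,6,7,9}->{2,4,5,6,7}
Constraint 2 (X != Y) on D(X)={3,5,7,8} D(Y)={2,4,5,6,7}: no change
Constraint 3 (X < Y) on D(X)={3,5,7,8} D(Y)={2,4,5,6,7}: X {3,5,7,8}->{3,5}; Y {2,4,5,6,7}->{4,5,6,7}
So after constraint 3: D(X)={3,5}, size = 2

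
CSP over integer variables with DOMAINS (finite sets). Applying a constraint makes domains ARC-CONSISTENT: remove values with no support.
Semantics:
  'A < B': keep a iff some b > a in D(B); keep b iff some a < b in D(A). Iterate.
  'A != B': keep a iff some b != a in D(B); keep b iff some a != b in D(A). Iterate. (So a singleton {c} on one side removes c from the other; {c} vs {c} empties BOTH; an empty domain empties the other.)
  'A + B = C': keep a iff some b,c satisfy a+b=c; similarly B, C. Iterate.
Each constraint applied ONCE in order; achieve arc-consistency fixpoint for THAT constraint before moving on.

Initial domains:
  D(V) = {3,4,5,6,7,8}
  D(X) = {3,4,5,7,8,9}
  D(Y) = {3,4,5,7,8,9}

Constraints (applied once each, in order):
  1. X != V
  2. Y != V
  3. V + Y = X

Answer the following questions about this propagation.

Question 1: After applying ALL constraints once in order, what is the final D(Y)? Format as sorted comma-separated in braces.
Answer: {3,4,5}

Derivation:
Constraint 1 (X != V) on D(X)={3,4,5,7,8,9} D(V)={3,4,5,6,7,8}: no change
Constraint 2 (Y != V) on D(Y)={3,4,5,7,8,9} D(V)={3,4,5,6,7,8}: no change
Constraint 3 (V + Y = X) on D(V)={3,4,5,6,7,8} D(Y)={3,4,5,7,8,9} D(X)={3,4,5,7,8,9}: V {3,4,5,6,7,8}->{3,4,5,6}; Y {3,4,5,7,8,9}->{3,4,5}; X {3,4,5,7,8,9}->{7,8,9}
So after all 3 constraints: D(Y) = {3,4,5}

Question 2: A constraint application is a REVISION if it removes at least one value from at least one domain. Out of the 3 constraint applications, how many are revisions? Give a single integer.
Answer: 1

Derivation:
Constraint 1 (X != V) on D(X)={3,4,5,7,8,9} D(V)={3,4,5,6,7,8}: no change => not a revision
Constraint 2 (Y != V) on D(Y)={3,4,5,7,8,9} D(V)={3,4,5,6,7,8}: no change => not a revision
Constraint 3 (V + Y = X) on D(V)={3,4,5,6,7,8} D(Y)={3,4,5,7,8,9} D(X)={3,4,5,7,8,9}: V {3,4,5,6,7,8}->{3,4,5,6}; Y {3,4,5,7,8,9}->{3,4,5}; X {3,4,5,7,8,9}->{7,8,9} => REVISION
Total revisions = 1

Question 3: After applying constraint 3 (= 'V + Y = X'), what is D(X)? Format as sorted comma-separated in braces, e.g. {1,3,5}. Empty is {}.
Answer: {7,8,9}

Derivation:
Constraint 1 (X != V) on D(X)={3,4,5,7,8,9} D(V)={3,4,5,6,7,8}: no change
Constraint 2 (Y != V) on D(Y)={3,4,5,7,8,9} D(V)={3,4,5,6,7,8}: no change
Constraint 3 (V + Y = X) on D(V)={3,4,5,6,7,8} D(Y)={3,4,5,7,8,9} D(X)={3,4,5,7,8,9}: V {3,4,5,6,7,8}->{3,4,5,6}; Y {3,4,5,7,8,9}->{3,4,5}; X {3,4,5,7,8,9}->{7,8,9}
So after constraint 3: D(X) = {7,8,9}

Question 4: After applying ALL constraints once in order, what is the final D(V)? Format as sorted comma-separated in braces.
Answer: {3,4,5,6}

Derivation:
Constraint 1 (X != V) on D(X)={3,4,5,7,8,9} D(V)={3,4,5,6,7,8}: no change
Constraint 2 (Y != V) on D(Y)={3,4,5,7,8,9} D(V)={3,4,5,6,7,8}: no change
Constraint 3 (V + Y = X) on D(V)={3,4,5,6,7,8} D(Y)={3,4,5,7,8,9} D(X)={3,4,5,7,8,9}: V {3,4,5,6,7,8}->{3,4,5,6}; Y {3,4,5,7,8,9}->{3,4,5}; X {3,4,5,7,8,9}->{7,8,9}
So after all 3 constraints: D(V) = {3,4,5,6}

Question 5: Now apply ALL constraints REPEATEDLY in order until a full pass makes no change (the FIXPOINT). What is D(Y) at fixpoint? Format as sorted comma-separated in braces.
Answer: {3,4,5}

Derivation:
pass 0 (initial): D(Y)={3,4,5,7,8,9}
pass 1: V {3,4,5,6,7,8}->{3,4,5,6}; X {3,4,5,7,8,9}->{7,8,9}; Y {3,4,5,7,8,9}->{3,4,5}
pass 2: no change
Fixpoint after 2 passes: D(Y) = {3,4,5}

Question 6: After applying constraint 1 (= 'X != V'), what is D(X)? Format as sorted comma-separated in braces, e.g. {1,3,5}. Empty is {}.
Constraint 1 (X != V) on D(X)={3,4,5,7,8,9} D(V)={3,4,5,6,7,8}: no change
So after constraint 1: D(X) = {3,4,5,7,8,9}

Answer: {3,4,5,7,8,9}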